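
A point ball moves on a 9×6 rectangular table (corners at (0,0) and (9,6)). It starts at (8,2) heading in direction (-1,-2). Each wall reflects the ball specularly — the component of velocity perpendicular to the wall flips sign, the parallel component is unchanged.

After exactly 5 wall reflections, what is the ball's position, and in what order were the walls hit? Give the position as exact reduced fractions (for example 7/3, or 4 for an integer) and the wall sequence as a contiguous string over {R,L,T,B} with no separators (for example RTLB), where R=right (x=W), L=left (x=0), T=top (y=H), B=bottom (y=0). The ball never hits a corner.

Final position: (2,6)
Wall sequence: BTBLT

1. t=1 → B at (7,0); v=(-1,2)
2. t=3 → T at (4,6); v=(-1,-2)
3. t=3 → B at (1,0); v=(-1,2)
4. t=1 → L at (0,2); v=(1,2)
5. t=2 → T at (2,6); v=(1,-2)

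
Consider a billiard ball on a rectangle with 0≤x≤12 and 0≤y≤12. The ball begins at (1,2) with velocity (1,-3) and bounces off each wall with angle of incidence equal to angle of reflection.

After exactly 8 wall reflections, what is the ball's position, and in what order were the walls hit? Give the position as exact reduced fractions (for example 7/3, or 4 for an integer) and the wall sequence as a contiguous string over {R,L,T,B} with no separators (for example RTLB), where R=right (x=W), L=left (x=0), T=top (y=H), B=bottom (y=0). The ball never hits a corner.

Final position: (0,5)
Wall sequence: BTBRTBTL

1. t=2/3 → B at (5/3,0); v=(1,3)
2. t=4 → T at (17/3,12); v=(1,-3)
3. t=4 → B at (29/3,0); v=(1,3)
4. t=7/3 → R at (12,7); v=(-1,3)
5. t=5/3 → T at (31/3,12); v=(-1,-3)
6. t=4 → B at (19/3,0); v=(-1,3)
7. t=4 → T at (7/3,12); v=(-1,-3)
8. t=7/3 → L at (0,5); v=(1,-3)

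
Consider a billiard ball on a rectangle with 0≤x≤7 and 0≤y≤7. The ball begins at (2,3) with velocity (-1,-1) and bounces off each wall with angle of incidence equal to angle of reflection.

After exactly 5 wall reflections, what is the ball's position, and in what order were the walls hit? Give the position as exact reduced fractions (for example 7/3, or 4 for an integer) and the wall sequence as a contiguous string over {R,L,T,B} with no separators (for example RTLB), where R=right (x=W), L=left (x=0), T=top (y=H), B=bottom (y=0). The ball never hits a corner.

Final position: (0,1)
Wall sequence: LBRTL

1. t=2 → L at (0,1); v=(1,-1)
2. t=1 → B at (1,0); v=(1,1)
3. t=6 → R at (7,6); v=(-1,1)
4. t=1 → T at (6,7); v=(-1,-1)
5. t=6 → L at (0,1); v=(1,-1)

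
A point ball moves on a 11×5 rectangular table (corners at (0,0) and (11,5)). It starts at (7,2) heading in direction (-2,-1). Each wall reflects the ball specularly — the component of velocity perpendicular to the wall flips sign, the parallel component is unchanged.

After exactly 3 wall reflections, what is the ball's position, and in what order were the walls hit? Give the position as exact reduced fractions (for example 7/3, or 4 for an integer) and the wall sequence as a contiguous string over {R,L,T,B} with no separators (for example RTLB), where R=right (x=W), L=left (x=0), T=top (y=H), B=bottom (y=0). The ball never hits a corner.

Final position: (7,5)
Wall sequence: BLT

1. t=2 → B at (3,0); v=(-2,1)
2. t=3/2 → L at (0,3/2); v=(2,1)
3. t=7/2 → T at (7,5); v=(2,-1)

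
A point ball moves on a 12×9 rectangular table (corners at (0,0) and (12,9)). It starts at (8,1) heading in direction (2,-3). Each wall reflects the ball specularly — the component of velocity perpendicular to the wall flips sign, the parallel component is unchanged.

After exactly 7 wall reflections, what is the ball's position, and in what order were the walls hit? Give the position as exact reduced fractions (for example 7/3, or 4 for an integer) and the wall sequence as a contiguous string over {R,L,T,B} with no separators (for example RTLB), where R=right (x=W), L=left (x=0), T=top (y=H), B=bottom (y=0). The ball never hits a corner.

1. t=1/3 → B at (26/3,0); v=(2,3)
2. t=5/3 → R at (12,5); v=(-2,3)
3. t=4/3 → T at (28/3,9); v=(-2,-3)
4. t=3 → B at (10/3,0); v=(-2,3)
5. t=5/3 → L at (0,5); v=(2,3)
6. t=4/3 → T at (8/3,9); v=(2,-3)
7. t=3 → B at (26/3,0); v=(2,3)

Final position: (26/3,0)
Wall sequence: BRTBLTB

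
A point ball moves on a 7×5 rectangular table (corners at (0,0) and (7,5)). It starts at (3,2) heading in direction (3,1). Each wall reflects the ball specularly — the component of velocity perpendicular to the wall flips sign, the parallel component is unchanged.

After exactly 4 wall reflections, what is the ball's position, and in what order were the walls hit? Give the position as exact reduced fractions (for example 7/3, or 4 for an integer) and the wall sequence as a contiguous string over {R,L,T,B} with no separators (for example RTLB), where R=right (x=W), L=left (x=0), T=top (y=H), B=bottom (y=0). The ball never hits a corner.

1. t=4/3 → R at (7,10/3); v=(-3,1)
2. t=5/3 → T at (2,5); v=(-3,-1)
3. t=2/3 → L at (0,13/3); v=(3,-1)
4. t=7/3 → R at (7,2); v=(-3,-1)

Final position: (7,2)
Wall sequence: RTLR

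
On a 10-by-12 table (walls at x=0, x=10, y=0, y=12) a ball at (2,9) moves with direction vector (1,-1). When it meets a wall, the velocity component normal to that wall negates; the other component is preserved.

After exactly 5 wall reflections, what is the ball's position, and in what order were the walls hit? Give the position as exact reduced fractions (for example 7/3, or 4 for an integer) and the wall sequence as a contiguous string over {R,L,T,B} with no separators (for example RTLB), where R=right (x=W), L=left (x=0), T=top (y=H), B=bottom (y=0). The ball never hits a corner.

1. t=8 → R at (10,1); v=(-1,-1)
2. t=1 → B at (9,0); v=(-1,1)
3. t=9 → L at (0,9); v=(1,1)
4. t=3 → T at (3,12); v=(1,-1)
5. t=7 → R at (10,5); v=(-1,-1)

Final position: (10,5)
Wall sequence: RBLTR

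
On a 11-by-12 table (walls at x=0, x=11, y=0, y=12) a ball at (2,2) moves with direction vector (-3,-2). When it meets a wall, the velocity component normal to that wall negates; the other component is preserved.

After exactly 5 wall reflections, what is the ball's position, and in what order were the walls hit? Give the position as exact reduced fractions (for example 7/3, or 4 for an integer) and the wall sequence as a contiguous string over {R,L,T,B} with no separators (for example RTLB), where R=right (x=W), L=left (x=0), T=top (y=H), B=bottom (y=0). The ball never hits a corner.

Final position: (0,10)
Wall sequence: LBRTL

1. t=2/3 → L at (0,2/3); v=(3,-2)
2. t=1/3 → B at (1,0); v=(3,2)
3. t=10/3 → R at (11,20/3); v=(-3,2)
4. t=8/3 → T at (3,12); v=(-3,-2)
5. t=1 → L at (0,10); v=(3,-2)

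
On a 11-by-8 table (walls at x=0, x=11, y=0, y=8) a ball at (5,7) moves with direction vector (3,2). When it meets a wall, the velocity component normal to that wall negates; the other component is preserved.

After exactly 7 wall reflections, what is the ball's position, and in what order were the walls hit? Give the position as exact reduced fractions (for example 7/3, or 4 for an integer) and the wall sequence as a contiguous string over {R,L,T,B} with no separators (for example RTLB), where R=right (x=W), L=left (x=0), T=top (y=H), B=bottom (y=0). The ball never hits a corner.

1. t=1/2 → T at (13/2,8); v=(3,-2)
2. t=3/2 → R at (11,5); v=(-3,-2)
3. t=5/2 → B at (7/2,0); v=(-3,2)
4. t=7/6 → L at (0,7/3); v=(3,2)
5. t=17/6 → T at (17/2,8); v=(3,-2)
6. t=5/6 → R at (11,19/3); v=(-3,-2)
7. t=19/6 → B at (3/2,0); v=(-3,2)

Final position: (3/2,0)
Wall sequence: TRBLTRB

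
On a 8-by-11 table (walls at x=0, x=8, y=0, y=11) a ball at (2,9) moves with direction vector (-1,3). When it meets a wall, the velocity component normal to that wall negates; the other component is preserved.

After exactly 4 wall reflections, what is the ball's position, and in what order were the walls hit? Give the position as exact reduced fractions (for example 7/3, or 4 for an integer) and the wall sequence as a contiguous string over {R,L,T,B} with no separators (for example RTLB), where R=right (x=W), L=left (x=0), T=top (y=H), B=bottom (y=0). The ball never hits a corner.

Final position: (6,11)
Wall sequence: TLBT

1. t=2/3 → T at (4/3,11); v=(-1,-3)
2. t=4/3 → L at (0,7); v=(1,-3)
3. t=7/3 → B at (7/3,0); v=(1,3)
4. t=11/3 → T at (6,11); v=(1,-3)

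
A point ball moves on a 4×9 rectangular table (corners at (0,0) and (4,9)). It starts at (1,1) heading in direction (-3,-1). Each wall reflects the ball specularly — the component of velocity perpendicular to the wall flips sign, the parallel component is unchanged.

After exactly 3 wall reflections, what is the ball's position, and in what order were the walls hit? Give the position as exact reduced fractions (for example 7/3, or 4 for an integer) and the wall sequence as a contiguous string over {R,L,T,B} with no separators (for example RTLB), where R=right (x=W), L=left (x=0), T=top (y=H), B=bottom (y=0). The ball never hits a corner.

Final position: (4,2/3)
Wall sequence: LBR

1. t=1/3 → L at (0,2/3); v=(3,-1)
2. t=2/3 → B at (2,0); v=(3,1)
3. t=2/3 → R at (4,2/3); v=(-3,1)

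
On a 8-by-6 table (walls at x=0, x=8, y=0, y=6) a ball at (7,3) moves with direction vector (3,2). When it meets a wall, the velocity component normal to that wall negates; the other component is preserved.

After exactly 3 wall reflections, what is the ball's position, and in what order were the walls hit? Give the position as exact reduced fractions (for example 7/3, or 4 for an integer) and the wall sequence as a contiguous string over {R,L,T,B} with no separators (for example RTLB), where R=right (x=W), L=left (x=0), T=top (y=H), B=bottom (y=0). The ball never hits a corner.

Final position: (0,3)
Wall sequence: RTL

1. t=1/3 → R at (8,11/3); v=(-3,2)
2. t=7/6 → T at (9/2,6); v=(-3,-2)
3. t=3/2 → L at (0,3); v=(3,-2)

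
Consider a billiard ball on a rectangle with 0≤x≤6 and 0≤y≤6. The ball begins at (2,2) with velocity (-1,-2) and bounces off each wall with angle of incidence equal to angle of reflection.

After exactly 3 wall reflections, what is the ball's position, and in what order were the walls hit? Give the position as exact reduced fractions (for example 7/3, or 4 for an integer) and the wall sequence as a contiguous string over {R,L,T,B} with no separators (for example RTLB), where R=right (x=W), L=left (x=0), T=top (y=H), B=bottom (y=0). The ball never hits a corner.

Final position: (2,6)
Wall sequence: BLT

1. t=1 → B at (1,0); v=(-1,2)
2. t=1 → L at (0,2); v=(1,2)
3. t=2 → T at (2,6); v=(1,-2)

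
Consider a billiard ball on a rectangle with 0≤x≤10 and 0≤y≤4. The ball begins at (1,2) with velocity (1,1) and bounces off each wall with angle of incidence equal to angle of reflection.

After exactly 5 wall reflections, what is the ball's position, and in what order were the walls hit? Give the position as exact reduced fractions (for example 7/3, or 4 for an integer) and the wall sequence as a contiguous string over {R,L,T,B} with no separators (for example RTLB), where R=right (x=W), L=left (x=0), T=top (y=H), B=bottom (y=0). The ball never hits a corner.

Final position: (5,0)
Wall sequence: TBRTB

1. t=2 → T at (3,4); v=(1,-1)
2. t=4 → B at (7,0); v=(1,1)
3. t=3 → R at (10,3); v=(-1,1)
4. t=1 → T at (9,4); v=(-1,-1)
5. t=4 → B at (5,0); v=(-1,1)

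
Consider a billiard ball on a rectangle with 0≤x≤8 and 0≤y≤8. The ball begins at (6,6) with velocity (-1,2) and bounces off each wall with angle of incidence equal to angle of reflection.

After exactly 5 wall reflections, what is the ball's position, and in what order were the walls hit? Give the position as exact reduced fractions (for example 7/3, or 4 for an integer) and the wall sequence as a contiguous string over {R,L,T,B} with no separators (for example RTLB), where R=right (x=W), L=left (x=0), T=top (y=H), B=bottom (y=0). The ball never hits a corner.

Final position: (7,0)
Wall sequence: TBLTB

1. t=1 → T at (5,8); v=(-1,-2)
2. t=4 → B at (1,0); v=(-1,2)
3. t=1 → L at (0,2); v=(1,2)
4. t=3 → T at (3,8); v=(1,-2)
5. t=4 → B at (7,0); v=(1,2)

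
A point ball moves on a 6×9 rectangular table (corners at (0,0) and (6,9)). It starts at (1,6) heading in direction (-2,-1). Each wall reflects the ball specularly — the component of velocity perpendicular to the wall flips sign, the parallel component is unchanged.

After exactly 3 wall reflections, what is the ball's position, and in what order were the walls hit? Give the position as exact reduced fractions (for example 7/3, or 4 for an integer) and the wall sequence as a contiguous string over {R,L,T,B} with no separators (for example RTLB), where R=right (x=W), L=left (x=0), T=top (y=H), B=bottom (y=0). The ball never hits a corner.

Final position: (1,0)
Wall sequence: LRB

1. t=1/2 → L at (0,11/2); v=(2,-1)
2. t=3 → R at (6,5/2); v=(-2,-1)
3. t=5/2 → B at (1,0); v=(-2,1)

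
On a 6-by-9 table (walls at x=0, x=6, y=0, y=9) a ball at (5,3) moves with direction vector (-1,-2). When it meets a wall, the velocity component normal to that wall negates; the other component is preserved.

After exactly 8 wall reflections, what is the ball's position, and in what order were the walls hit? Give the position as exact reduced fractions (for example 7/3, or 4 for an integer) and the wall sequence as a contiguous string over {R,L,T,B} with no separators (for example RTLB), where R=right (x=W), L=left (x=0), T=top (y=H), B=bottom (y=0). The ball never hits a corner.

1. t=3/2 → B at (7/2,0); v=(-1,2)
2. t=7/2 → L at (0,7); v=(1,2)
3. t=1 → T at (1,9); v=(1,-2)
4. t=9/2 → B at (11/2,0); v=(1,2)
5. t=1/2 → R at (6,1); v=(-1,2)
6. t=4 → T at (2,9); v=(-1,-2)
7. t=2 → L at (0,5); v=(1,-2)
8. t=5/2 → B at (5/2,0); v=(1,2)

Final position: (5/2,0)
Wall sequence: BLTBRTLB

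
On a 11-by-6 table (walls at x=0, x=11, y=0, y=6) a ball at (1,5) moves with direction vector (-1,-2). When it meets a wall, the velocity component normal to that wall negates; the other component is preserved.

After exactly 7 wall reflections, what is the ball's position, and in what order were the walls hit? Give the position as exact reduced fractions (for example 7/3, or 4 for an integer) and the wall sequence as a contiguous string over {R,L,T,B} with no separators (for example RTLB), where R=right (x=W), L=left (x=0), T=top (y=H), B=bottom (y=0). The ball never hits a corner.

Final position: (17/2,0)
Wall sequence: LBTBTRB

1. t=1 → L at (0,3); v=(1,-2)
2. t=3/2 → B at (3/2,0); v=(1,2)
3. t=3 → T at (9/2,6); v=(1,-2)
4. t=3 → B at (15/2,0); v=(1,2)
5. t=3 → T at (21/2,6); v=(1,-2)
6. t=1/2 → R at (11,5); v=(-1,-2)
7. t=5/2 → B at (17/2,0); v=(-1,2)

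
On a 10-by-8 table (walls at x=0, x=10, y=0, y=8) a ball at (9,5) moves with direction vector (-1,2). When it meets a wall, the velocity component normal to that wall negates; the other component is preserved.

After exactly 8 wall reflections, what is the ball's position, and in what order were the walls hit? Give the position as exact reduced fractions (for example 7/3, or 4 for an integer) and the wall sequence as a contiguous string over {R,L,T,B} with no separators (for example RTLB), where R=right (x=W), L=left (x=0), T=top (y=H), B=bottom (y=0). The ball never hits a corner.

1. t=3/2 → T at (15/2,8); v=(-1,-2)
2. t=4 → B at (7/2,0); v=(-1,2)
3. t=7/2 → L at (0,7); v=(1,2)
4. t=1/2 → T at (1/2,8); v=(1,-2)
5. t=4 → B at (9/2,0); v=(1,2)
6. t=4 → T at (17/2,8); v=(1,-2)
7. t=3/2 → R at (10,5); v=(-1,-2)
8. t=5/2 → B at (15/2,0); v=(-1,2)

Final position: (15/2,0)
Wall sequence: TBLTBTRB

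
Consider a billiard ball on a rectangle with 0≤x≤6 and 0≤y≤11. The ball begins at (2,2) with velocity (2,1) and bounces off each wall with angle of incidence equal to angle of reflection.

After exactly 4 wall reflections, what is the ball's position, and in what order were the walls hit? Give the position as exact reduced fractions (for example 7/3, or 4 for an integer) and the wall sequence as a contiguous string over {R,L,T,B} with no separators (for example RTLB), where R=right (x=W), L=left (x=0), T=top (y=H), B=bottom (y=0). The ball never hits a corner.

Final position: (4,11)
Wall sequence: RLRT

1. t=2 → R at (6,4); v=(-2,1)
2. t=3 → L at (0,7); v=(2,1)
3. t=3 → R at (6,10); v=(-2,1)
4. t=1 → T at (4,11); v=(-2,-1)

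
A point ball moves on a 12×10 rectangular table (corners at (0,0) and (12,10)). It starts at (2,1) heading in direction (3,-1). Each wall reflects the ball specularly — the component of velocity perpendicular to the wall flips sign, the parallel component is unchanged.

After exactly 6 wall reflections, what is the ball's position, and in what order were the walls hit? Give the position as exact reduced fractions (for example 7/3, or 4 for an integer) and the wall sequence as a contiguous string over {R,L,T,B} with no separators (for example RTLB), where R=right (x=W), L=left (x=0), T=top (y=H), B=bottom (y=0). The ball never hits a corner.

1. t=1 → B at (5,0); v=(3,1)
2. t=7/3 → R at (12,7/3); v=(-3,1)
3. t=4 → L at (0,19/3); v=(3,1)
4. t=11/3 → T at (11,10); v=(3,-1)
5. t=1/3 → R at (12,29/3); v=(-3,-1)
6. t=4 → L at (0,17/3); v=(3,-1)

Final position: (0,17/3)
Wall sequence: BRLTRL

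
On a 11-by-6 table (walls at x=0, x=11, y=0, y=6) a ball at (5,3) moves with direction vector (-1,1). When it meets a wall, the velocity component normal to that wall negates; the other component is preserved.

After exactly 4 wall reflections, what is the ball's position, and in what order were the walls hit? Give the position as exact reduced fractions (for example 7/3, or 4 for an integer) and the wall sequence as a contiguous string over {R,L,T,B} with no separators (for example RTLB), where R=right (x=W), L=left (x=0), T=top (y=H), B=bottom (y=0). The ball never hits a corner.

Final position: (10,6)
Wall sequence: TLBT

1. t=3 → T at (2,6); v=(-1,-1)
2. t=2 → L at (0,4); v=(1,-1)
3. t=4 → B at (4,0); v=(1,1)
4. t=6 → T at (10,6); v=(1,-1)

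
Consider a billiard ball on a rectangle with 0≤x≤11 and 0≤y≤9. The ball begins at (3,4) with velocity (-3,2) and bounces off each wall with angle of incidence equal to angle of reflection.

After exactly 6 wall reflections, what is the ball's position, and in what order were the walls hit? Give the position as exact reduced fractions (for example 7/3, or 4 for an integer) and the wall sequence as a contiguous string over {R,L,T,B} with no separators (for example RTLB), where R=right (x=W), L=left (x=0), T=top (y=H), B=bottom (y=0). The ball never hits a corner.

Final position: (19/2,9)
Wall sequence: LTRBLT

1. t=1 → L at (0,6); v=(3,2)
2. t=3/2 → T at (9/2,9); v=(3,-2)
3. t=13/6 → R at (11,14/3); v=(-3,-2)
4. t=7/3 → B at (4,0); v=(-3,2)
5. t=4/3 → L at (0,8/3); v=(3,2)
6. t=19/6 → T at (19/2,9); v=(3,-2)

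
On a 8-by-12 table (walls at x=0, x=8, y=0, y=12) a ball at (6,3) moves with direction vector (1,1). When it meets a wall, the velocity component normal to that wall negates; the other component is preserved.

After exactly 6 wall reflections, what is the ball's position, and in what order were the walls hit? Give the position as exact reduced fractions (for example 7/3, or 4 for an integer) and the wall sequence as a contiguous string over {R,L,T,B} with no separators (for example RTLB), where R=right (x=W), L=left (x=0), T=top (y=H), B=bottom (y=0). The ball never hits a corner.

Final position: (0,5)
Wall sequence: RTLRBL

1. t=2 → R at (8,5); v=(-1,1)
2. t=7 → T at (1,12); v=(-1,-1)
3. t=1 → L at (0,11); v=(1,-1)
4. t=8 → R at (8,3); v=(-1,-1)
5. t=3 → B at (5,0); v=(-1,1)
6. t=5 → L at (0,5); v=(1,1)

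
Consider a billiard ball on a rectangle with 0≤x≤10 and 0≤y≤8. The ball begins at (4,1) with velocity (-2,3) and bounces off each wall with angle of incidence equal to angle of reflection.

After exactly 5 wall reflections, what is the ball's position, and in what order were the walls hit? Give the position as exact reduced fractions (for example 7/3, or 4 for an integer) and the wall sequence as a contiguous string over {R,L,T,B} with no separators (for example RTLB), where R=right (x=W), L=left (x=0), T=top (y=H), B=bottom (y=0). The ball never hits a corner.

1. t=2 → L at (0,7); v=(2,3)
2. t=1/3 → T at (2/3,8); v=(2,-3)
3. t=8/3 → B at (6,0); v=(2,3)
4. t=2 → R at (10,6); v=(-2,3)
5. t=2/3 → T at (26/3,8); v=(-2,-3)

Final position: (26/3,8)
Wall sequence: LTBRT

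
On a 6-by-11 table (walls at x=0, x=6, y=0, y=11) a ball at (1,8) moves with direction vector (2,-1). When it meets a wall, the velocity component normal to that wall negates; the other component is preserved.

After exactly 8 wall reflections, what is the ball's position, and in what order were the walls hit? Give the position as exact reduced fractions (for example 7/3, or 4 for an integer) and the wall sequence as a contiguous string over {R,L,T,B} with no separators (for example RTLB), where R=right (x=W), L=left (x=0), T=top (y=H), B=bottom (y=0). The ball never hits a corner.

1. t=5/2 → R at (6,11/2); v=(-2,-1)
2. t=3 → L at (0,5/2); v=(2,-1)
3. t=5/2 → B at (5,0); v=(2,1)
4. t=1/2 → R at (6,1/2); v=(-2,1)
5. t=3 → L at (0,7/2); v=(2,1)
6. t=3 → R at (6,13/2); v=(-2,1)
7. t=3 → L at (0,19/2); v=(2,1)
8. t=3/2 → T at (3,11); v=(2,-1)

Final position: (3,11)
Wall sequence: RLBRLRLT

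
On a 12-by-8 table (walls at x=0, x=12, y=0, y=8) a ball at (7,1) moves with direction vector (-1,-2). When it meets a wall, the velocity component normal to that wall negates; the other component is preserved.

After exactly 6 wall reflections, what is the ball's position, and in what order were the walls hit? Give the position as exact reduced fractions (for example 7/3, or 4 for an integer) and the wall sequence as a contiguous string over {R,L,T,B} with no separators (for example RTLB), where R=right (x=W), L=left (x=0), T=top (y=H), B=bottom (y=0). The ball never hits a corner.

Final position: (19/2,0)
Wall sequence: BTLBTB

1. t=1/2 → B at (13/2,0); v=(-1,2)
2. t=4 → T at (5/2,8); v=(-1,-2)
3. t=5/2 → L at (0,3); v=(1,-2)
4. t=3/2 → B at (3/2,0); v=(1,2)
5. t=4 → T at (11/2,8); v=(1,-2)
6. t=4 → B at (19/2,0); v=(1,2)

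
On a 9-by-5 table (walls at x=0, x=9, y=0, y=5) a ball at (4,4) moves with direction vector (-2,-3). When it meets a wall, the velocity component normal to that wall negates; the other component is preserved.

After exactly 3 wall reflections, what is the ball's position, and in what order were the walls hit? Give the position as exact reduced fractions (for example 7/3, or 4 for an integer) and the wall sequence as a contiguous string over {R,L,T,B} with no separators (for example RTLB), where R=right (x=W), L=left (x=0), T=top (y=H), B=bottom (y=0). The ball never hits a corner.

1. t=4/3 → B at (4/3,0); v=(-2,3)
2. t=2/3 → L at (0,2); v=(2,3)
3. t=1 → T at (2,5); v=(2,-3)

Final position: (2,5)
Wall sequence: BLT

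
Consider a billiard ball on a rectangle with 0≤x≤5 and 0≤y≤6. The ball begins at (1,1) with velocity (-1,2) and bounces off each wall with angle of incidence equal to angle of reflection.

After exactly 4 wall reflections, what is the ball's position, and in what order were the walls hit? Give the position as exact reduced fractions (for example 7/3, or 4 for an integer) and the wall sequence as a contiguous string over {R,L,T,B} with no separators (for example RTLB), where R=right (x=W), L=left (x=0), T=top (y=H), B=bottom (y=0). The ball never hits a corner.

Final position: (5,1)
Wall sequence: LTBR

1. t=1 → L at (0,3); v=(1,2)
2. t=3/2 → T at (3/2,6); v=(1,-2)
3. t=3 → B at (9/2,0); v=(1,2)
4. t=1/2 → R at (5,1); v=(-1,2)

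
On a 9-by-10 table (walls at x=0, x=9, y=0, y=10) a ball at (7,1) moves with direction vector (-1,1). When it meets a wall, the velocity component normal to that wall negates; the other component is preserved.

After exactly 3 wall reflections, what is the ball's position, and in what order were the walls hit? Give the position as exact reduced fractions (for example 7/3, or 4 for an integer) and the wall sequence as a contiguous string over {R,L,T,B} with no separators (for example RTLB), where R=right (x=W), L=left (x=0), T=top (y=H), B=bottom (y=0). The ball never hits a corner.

Final position: (9,3)
Wall sequence: LTR

1. t=7 → L at (0,8); v=(1,1)
2. t=2 → T at (2,10); v=(1,-1)
3. t=7 → R at (9,3); v=(-1,-1)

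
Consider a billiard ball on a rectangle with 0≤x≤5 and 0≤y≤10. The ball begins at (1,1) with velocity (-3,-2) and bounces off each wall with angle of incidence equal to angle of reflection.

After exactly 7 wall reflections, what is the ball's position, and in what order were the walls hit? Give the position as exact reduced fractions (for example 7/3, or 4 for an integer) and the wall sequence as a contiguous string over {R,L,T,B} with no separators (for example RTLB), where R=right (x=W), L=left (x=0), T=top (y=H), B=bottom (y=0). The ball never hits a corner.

Final position: (0,7)
Wall sequence: LBRLRTL

1. t=1/3 → L at (0,1/3); v=(3,-2)
2. t=1/6 → B at (1/2,0); v=(3,2)
3. t=3/2 → R at (5,3); v=(-3,2)
4. t=5/3 → L at (0,19/3); v=(3,2)
5. t=5/3 → R at (5,29/3); v=(-3,2)
6. t=1/6 → T at (9/2,10); v=(-3,-2)
7. t=3/2 → L at (0,7); v=(3,-2)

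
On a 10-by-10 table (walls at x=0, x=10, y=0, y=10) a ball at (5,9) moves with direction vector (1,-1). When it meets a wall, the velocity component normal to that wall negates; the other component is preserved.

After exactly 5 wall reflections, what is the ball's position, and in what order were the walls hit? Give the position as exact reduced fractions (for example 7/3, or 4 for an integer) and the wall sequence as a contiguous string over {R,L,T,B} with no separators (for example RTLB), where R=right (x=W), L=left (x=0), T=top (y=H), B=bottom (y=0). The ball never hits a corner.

Final position: (10,4)
Wall sequence: RBLTR

1. t=5 → R at (10,4); v=(-1,-1)
2. t=4 → B at (6,0); v=(-1,1)
3. t=6 → L at (0,6); v=(1,1)
4. t=4 → T at (4,10); v=(1,-1)
5. t=6 → R at (10,4); v=(-1,-1)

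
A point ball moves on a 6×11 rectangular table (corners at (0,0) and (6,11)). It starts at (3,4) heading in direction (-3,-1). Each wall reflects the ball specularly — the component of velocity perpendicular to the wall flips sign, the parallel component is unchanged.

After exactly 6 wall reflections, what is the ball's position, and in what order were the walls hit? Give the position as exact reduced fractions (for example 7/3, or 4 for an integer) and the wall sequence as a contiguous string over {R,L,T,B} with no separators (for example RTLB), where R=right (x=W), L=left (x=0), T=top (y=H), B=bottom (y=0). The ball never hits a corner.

1. t=1 → L at (0,3); v=(3,-1)
2. t=2 → R at (6,1); v=(-3,-1)
3. t=1 → B at (3,0); v=(-3,1)
4. t=1 → L at (0,1); v=(3,1)
5. t=2 → R at (6,3); v=(-3,1)
6. t=2 → L at (0,5); v=(3,1)

Final position: (0,5)
Wall sequence: LRBLRL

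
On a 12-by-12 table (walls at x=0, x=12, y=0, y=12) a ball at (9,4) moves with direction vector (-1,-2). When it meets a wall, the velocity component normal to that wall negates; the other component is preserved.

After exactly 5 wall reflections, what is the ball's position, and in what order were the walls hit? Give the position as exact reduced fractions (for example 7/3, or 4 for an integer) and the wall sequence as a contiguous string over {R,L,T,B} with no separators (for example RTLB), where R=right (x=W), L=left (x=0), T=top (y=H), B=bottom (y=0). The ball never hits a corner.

1. t=2 → B at (7,0); v=(-1,2)
2. t=6 → T at (1,12); v=(-1,-2)
3. t=1 → L at (0,10); v=(1,-2)
4. t=5 → B at (5,0); v=(1,2)
5. t=6 → T at (11,12); v=(1,-2)

Final position: (11,12)
Wall sequence: BTLBT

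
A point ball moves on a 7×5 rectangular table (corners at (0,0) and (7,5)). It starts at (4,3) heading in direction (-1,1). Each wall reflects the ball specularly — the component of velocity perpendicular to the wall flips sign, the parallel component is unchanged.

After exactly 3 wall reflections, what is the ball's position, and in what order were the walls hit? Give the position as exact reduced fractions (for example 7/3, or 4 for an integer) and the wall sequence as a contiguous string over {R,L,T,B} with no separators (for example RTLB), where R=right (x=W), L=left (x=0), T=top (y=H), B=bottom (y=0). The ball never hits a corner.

Final position: (3,0)
Wall sequence: TLB

1. t=2 → T at (2,5); v=(-1,-1)
2. t=2 → L at (0,3); v=(1,-1)
3. t=3 → B at (3,0); v=(1,1)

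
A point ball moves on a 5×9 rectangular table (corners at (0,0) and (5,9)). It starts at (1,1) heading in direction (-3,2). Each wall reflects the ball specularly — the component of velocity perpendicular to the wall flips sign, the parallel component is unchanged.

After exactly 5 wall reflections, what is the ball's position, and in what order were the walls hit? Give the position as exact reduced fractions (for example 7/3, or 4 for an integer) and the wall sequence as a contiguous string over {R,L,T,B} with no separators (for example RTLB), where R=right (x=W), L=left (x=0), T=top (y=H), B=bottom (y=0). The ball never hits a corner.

Final position: (5,19/3)
Wall sequence: LRLTR

1. t=1/3 → L at (0,5/3); v=(3,2)
2. t=5/3 → R at (5,5); v=(-3,2)
3. t=5/3 → L at (0,25/3); v=(3,2)
4. t=1/3 → T at (1,9); v=(3,-2)
5. t=4/3 → R at (5,19/3); v=(-3,-2)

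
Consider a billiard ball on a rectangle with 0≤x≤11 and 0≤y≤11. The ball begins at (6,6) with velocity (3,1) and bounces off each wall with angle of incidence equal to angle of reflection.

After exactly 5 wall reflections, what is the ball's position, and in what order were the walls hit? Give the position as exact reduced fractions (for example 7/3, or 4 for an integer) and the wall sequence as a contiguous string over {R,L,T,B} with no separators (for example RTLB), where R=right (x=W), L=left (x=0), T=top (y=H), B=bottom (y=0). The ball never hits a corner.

1. t=5/3 → R at (11,23/3); v=(-3,1)
2. t=10/3 → T at (1,11); v=(-3,-1)
3. t=1/3 → L at (0,32/3); v=(3,-1)
4. t=11/3 → R at (11,7); v=(-3,-1)
5. t=11/3 → L at (0,10/3); v=(3,-1)

Final position: (0,10/3)
Wall sequence: RTLRL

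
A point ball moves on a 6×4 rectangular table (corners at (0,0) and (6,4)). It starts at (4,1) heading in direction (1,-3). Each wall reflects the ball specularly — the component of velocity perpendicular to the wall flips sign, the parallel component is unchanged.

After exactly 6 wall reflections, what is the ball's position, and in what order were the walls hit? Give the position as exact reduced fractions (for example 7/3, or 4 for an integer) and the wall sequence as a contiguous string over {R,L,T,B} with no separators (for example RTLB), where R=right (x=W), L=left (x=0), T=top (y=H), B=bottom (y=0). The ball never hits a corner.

1. t=1/3 → B at (13/3,0); v=(1,3)
2. t=4/3 → T at (17/3,4); v=(1,-3)
3. t=1/3 → R at (6,3); v=(-1,-3)
4. t=1 → B at (5,0); v=(-1,3)
5. t=4/3 → T at (11/3,4); v=(-1,-3)
6. t=4/3 → B at (7/3,0); v=(-1,3)

Final position: (7/3,0)
Wall sequence: BTRBTB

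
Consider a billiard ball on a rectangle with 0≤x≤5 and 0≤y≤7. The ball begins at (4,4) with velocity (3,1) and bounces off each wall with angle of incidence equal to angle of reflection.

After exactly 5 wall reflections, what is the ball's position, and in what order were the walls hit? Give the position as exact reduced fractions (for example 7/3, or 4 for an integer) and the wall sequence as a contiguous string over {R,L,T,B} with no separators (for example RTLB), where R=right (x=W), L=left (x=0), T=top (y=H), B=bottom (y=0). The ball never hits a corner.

Final position: (0,14/3)
Wall sequence: RLTRL

1. t=1/3 → R at (5,13/3); v=(-3,1)
2. t=5/3 → L at (0,6); v=(3,1)
3. t=1 → T at (3,7); v=(3,-1)
4. t=2/3 → R at (5,19/3); v=(-3,-1)
5. t=5/3 → L at (0,14/3); v=(3,-1)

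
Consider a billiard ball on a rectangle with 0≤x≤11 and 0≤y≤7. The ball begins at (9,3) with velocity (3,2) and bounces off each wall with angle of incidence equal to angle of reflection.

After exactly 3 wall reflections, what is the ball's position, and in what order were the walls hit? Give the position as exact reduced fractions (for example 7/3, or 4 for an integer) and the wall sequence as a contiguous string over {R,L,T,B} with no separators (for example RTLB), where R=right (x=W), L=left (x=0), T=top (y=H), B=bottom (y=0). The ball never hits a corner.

1. t=2/3 → R at (11,13/3); v=(-3,2)
2. t=4/3 → T at (7,7); v=(-3,-2)
3. t=7/3 → L at (0,7/3); v=(3,-2)

Final position: (0,7/3)
Wall sequence: RTL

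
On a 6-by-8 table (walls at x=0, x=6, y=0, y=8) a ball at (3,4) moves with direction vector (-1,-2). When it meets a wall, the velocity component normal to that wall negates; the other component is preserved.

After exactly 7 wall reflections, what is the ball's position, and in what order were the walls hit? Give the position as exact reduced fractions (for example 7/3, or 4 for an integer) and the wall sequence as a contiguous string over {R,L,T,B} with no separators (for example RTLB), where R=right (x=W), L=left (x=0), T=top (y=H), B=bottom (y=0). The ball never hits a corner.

Final position: (0,6)
Wall sequence: BLTRBTL

1. t=2 → B at (1,0); v=(-1,2)
2. t=1 → L at (0,2); v=(1,2)
3. t=3 → T at (3,8); v=(1,-2)
4. t=3 → R at (6,2); v=(-1,-2)
5. t=1 → B at (5,0); v=(-1,2)
6. t=4 → T at (1,8); v=(-1,-2)
7. t=1 → L at (0,6); v=(1,-2)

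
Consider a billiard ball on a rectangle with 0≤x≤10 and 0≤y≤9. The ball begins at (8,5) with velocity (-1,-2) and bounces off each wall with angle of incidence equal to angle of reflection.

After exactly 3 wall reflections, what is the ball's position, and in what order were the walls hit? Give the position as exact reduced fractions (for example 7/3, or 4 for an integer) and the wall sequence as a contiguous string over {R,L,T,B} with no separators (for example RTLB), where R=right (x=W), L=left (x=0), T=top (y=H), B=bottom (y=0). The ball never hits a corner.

Final position: (0,7)
Wall sequence: BTL

1. t=5/2 → B at (11/2,0); v=(-1,2)
2. t=9/2 → T at (1,9); v=(-1,-2)
3. t=1 → L at (0,7); v=(1,-2)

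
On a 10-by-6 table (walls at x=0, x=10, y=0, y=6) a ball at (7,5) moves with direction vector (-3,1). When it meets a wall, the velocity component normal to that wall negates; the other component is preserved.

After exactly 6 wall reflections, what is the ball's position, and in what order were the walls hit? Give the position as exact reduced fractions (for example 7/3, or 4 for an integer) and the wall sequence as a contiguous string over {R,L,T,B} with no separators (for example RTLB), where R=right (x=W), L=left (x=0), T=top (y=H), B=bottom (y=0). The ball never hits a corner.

1. t=1 → T at (4,6); v=(-3,-1)
2. t=4/3 → L at (0,14/3); v=(3,-1)
3. t=10/3 → R at (10,4/3); v=(-3,-1)
4. t=4/3 → B at (6,0); v=(-3,1)
5. t=2 → L at (0,2); v=(3,1)
6. t=10/3 → R at (10,16/3); v=(-3,1)

Final position: (10,16/3)
Wall sequence: TLRBLR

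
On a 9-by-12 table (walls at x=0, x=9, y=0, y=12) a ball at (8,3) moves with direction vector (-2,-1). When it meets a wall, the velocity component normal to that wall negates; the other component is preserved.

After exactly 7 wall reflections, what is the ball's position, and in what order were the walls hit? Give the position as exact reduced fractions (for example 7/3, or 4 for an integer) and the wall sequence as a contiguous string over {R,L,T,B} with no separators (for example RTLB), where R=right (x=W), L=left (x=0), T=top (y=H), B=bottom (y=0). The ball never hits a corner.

Final position: (0,5)
Wall sequence: BLRLTRL

1. t=3 → B at (2,0); v=(-2,1)
2. t=1 → L at (0,1); v=(2,1)
3. t=9/2 → R at (9,11/2); v=(-2,1)
4. t=9/2 → L at (0,10); v=(2,1)
5. t=2 → T at (4,12); v=(2,-1)
6. t=5/2 → R at (9,19/2); v=(-2,-1)
7. t=9/2 → L at (0,5); v=(2,-1)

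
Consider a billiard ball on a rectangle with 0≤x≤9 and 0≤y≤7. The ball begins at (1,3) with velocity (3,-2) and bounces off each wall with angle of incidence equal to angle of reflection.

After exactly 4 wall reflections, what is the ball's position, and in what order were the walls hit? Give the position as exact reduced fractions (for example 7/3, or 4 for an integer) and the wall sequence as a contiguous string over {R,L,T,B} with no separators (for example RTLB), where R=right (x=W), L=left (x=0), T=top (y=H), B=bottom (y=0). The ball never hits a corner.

Final position: (0,17/3)
Wall sequence: BRTL

1. t=3/2 → B at (11/2,0); v=(3,2)
2. t=7/6 → R at (9,7/3); v=(-3,2)
3. t=7/3 → T at (2,7); v=(-3,-2)
4. t=2/3 → L at (0,17/3); v=(3,-2)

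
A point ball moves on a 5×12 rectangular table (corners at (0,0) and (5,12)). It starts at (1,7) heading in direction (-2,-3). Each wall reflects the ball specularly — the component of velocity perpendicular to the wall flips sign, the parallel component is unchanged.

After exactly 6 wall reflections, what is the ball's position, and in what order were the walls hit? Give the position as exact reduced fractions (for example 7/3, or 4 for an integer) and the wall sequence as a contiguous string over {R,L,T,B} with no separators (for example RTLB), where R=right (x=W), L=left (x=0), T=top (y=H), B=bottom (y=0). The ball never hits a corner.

1. t=1/2 → L at (0,11/2); v=(2,-3)
2. t=11/6 → B at (11/3,0); v=(2,3)
3. t=2/3 → R at (5,2); v=(-2,3)
4. t=5/2 → L at (0,19/2); v=(2,3)
5. t=5/6 → T at (5/3,12); v=(2,-3)
6. t=5/3 → R at (5,7); v=(-2,-3)

Final position: (5,7)
Wall sequence: LBRLTR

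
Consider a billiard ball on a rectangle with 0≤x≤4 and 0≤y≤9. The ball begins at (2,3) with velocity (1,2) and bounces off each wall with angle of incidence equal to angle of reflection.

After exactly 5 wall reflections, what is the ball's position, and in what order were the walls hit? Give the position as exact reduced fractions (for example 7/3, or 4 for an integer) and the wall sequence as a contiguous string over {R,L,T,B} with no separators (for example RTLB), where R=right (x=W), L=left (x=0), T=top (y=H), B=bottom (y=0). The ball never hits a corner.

Final position: (4,5)
Wall sequence: RTLBR

1. t=2 → R at (4,7); v=(-1,2)
2. t=1 → T at (3,9); v=(-1,-2)
3. t=3 → L at (0,3); v=(1,-2)
4. t=3/2 → B at (3/2,0); v=(1,2)
5. t=5/2 → R at (4,5); v=(-1,2)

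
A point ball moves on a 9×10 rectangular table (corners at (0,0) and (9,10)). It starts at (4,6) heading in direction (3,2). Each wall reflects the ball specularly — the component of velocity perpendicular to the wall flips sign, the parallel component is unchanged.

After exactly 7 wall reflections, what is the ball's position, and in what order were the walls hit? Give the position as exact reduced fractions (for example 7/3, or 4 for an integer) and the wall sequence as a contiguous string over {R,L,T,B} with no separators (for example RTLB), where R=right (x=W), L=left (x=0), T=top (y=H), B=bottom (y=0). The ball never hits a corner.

1. t=5/3 → R at (9,28/3); v=(-3,2)
2. t=1/3 → T at (8,10); v=(-3,-2)
3. t=8/3 → L at (0,14/3); v=(3,-2)
4. t=7/3 → B at (7,0); v=(3,2)
5. t=2/3 → R at (9,4/3); v=(-3,2)
6. t=3 → L at (0,22/3); v=(3,2)
7. t=4/3 → T at (4,10); v=(3,-2)

Final position: (4,10)
Wall sequence: RTLBRLT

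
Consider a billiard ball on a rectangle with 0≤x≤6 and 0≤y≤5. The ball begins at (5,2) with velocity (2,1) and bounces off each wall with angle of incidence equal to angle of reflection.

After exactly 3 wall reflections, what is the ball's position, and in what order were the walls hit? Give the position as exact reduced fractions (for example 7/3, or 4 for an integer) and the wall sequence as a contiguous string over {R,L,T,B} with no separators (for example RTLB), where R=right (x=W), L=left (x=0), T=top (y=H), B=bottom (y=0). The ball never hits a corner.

Final position: (0,9/2)
Wall sequence: RTL

1. t=1/2 → R at (6,5/2); v=(-2,1)
2. t=5/2 → T at (1,5); v=(-2,-1)
3. t=1/2 → L at (0,9/2); v=(2,-1)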